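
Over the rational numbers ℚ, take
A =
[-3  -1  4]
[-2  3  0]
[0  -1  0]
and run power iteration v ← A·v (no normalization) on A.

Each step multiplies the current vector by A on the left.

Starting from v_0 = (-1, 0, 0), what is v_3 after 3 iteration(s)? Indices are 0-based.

v_0 = (-1, 0, 0).
v_1 = A·v_0 = (3, 2, 0).
v_2 = A·v_1 = (-11, 0, -2).
v_3 = A·v_2 = (25, 22, 0).

v_3 = (25, 22, 0)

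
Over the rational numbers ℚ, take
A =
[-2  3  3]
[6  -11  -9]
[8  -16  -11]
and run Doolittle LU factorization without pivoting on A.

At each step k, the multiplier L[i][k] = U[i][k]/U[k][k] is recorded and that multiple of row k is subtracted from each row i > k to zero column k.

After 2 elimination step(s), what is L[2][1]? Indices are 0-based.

k=0: U[0][0]=-2
  eliminate (1,0): mult=-3, new row 1: (0, -2, 0); set L[1][0]=-3
  eliminate (2,0): mult=-4, new row 2: (0, -4, 1); set L[2][0]=-4
k=1: U[1][1]=-2
  eliminate (2,1): mult=2, new row 2: (0, 0, 1); set L[2][1]=2

L[2][1] = 2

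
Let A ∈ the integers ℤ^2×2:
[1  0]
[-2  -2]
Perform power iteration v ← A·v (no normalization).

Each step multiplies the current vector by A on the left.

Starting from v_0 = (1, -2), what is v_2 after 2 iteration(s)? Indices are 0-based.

v_0 = (1, -2).
v_1 = A·v_0 = (1, 2).
v_2 = A·v_1 = (1, -6).

v_2 = (1, -6)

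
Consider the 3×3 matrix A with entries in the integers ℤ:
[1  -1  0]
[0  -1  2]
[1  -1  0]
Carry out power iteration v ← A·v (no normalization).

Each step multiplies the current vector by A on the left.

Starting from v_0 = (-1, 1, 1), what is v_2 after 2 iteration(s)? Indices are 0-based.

v_0 = (-1, 1, 1).
v_1 = A·v_0 = (-2, 1, -2).
v_2 = A·v_1 = (-3, -5, -3).

v_2 = (-3, -5, -3)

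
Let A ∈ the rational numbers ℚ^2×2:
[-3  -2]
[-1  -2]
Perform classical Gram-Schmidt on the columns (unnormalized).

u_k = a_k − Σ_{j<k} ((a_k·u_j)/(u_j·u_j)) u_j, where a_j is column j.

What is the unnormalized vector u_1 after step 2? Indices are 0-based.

Step 1: u_0 = a_0 = (-3, -1).
Step 2: u_1 = a_1 − (4/5)·u_0 = (2/5, -6/5).

u_1 = (2/5, -6/5)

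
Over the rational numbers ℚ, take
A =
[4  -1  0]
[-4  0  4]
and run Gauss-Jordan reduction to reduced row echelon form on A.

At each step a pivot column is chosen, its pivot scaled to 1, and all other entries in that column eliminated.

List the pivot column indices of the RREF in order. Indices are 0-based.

pivot columns: 0, 1

step 1: normalize row 0 (÷4) = (1, -1/4, 0)
  row 1: subtract -4×row0 = (0, -1, 4)
step 2: normalize row 1 (÷-1) = (0, 1, -4)
  row 0: subtract -1/4×row1 = (1, 0, -1)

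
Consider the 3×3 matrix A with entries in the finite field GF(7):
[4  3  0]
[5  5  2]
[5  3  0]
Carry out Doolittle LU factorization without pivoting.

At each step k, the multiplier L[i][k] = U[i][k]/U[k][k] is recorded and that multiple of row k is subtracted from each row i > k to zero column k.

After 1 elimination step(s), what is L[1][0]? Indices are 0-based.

L[1][0] = 3

[col 0] pivot 4
  R1 -= 3*R0 → (0, 3, 2)  (L[1][0] := 3)
  R2 -= 3*R0 → (0, 1, 0)  (L[2][0] := 3)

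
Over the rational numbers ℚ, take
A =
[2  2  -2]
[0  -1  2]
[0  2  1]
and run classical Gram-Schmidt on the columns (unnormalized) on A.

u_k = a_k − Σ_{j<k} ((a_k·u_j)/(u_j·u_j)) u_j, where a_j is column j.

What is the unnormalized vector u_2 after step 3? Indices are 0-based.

Step 1: u_0 = a_0 = (2, 0, 0).
Step 2: u_1 = a_1 − (1)·u_0 = (0, -1, 2).
Step 3: u_2 = a_2 − (-1)·u_0 − (0)·u_1 = (0, 2, 1).

u_2 = (0, 2, 1)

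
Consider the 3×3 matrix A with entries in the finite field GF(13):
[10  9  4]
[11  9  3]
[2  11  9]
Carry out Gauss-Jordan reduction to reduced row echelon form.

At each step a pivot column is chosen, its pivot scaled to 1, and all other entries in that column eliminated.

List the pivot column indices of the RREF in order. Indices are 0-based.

pivot columns: 0, 1, 2

step 1: normalize row 0 (÷10) = (1, 10, 3)
  row 1: subtract 11×row0 = (0, 3, 9)
  row 2: subtract 2×row0 = (0, 4, 3)
step 2: normalize row 1 (÷3) = (0, 1, 3)
  row 0: subtract 10×row1 = (1, 0, 12)
  row 2: subtract 4×row1 = (0, 0, 4)
step 3: normalize row 2 (÷4) = (0, 0, 1)
  row 0: subtract 12×row2 = (1, 0, 0)
  row 1: subtract 3×row2 = (0, 1, 0)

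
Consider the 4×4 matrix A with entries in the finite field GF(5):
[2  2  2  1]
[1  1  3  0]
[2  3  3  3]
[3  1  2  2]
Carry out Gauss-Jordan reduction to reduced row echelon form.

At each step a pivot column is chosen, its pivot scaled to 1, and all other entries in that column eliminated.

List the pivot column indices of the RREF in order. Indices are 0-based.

pivot(0,0)=2: scale R0 → (1, 1, 1, 3)
  clear (1,0): R1 −= (1)R0 → (0, 0, 2, 2)
  clear (2,0): R2 −= (2)R0 → (0, 1, 1, 2)
  clear (3,0): R3 −= (3)R0 → (0, 3, 4, 3)
pivot(1,1): swap R1↔R2
pivot(1,1)=1: scale R1 → (0, 1, 1, 2)
  clear (0,1): R0 −= (1)R1 → (1, 0, 0, 1)
  clear (3,1): R3 −= (3)R1 → (0, 0, 1, 2)
pivot(2,2)=2: scale R2 → (0, 0, 1, 1)
  clear (1,2): R1 −= (1)R2 → (0, 1, 0, 1)
  clear (3,2): R3 −= (1)R2 → (0, 0, 0, 1)
pivot(3,3)=1: scale R3 → (0, 0, 0, 1)
  clear (0,3): R0 −= (1)R3 → (1, 0, 0, 0)
  clear (1,3): R1 −= (1)R3 → (0, 1, 0, 0)
  clear (2,3): R2 −= (1)R3 → (0, 0, 1, 0)

pivot columns: 0, 1, 2, 3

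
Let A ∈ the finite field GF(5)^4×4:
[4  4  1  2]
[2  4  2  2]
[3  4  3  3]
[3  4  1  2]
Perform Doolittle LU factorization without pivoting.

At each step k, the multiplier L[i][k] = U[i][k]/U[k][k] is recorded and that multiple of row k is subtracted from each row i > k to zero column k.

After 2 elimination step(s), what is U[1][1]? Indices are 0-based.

U[1][1] = 2

k=0: U[0][0]=4
  eliminate (1,0): mult=3, new row 1: (0, 2, 4, 1); set L[1][0]=3
  eliminate (2,0): mult=2, new row 2: (0, 1, 1, 4); set L[2][0]=2
  eliminate (3,0): mult=2, new row 3: (0, 1, 4, 3); set L[3][0]=2
k=1: U[1][1]=2
  eliminate (2,1): mult=3, new row 2: (0, 0, 4, 1); set L[2][1]=3
  eliminate (3,1): mult=3, new row 3: (0, 0, 2, 0); set L[3][1]=3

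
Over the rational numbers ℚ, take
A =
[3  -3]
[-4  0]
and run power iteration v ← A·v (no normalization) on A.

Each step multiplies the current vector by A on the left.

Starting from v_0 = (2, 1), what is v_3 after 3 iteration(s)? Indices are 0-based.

v_3 = (135, -132)

v_0 = (2, 1).
v_1 = A·v_0 = (3, -8).
v_2 = A·v_1 = (33, -12).
v_3 = A·v_2 = (135, -132).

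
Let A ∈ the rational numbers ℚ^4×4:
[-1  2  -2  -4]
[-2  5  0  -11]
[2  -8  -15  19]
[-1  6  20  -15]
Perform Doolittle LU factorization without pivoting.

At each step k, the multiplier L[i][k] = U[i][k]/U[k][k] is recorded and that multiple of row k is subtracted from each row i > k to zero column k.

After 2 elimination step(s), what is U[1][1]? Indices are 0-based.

Step 1: pivot at (0,0) is -1.
  row1 ← row1 − (2)·row0  ⇒  L[1][0]=2, U row1=(0, 1, 4, -3)
  row2 ← row2 − (-2)·row0  ⇒  L[2][0]=-2, U row2=(0, -4, -19, 11)
  row3 ← row3 − (1)·row0  ⇒  L[3][0]=1, U row3=(0, 4, 22, -11)
Step 2: pivot at (1,1) is 1.
  row2 ← row2 − (-4)·row1  ⇒  L[2][1]=-4, U row2=(0, 0, -3, -1)
  row3 ← row3 − (4)·row1  ⇒  L[3][1]=4, U row3=(0, 0, 6, 1)

U[1][1] = 1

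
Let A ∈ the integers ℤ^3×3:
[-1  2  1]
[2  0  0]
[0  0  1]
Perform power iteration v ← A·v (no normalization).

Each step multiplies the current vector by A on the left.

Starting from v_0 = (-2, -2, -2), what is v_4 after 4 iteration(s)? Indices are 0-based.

v_0 = (-2, -2, -2).
v_1 = A·v_0 = (-4, -4, -2).
v_2 = A·v_1 = (-6, -8, -2).
v_3 = A·v_2 = (-12, -12, -2).
v_4 = A·v_3 = (-14, -24, -2).

v_4 = (-14, -24, -2)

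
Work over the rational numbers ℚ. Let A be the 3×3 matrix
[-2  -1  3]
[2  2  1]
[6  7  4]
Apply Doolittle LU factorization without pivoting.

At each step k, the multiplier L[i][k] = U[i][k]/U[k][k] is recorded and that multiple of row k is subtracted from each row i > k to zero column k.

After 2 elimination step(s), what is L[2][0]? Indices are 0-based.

L[2][0] = -3

[col 0] pivot -2
  R1 -= -1*R0 → (0, 1, 4)  (L[1][0] := -1)
  R2 -= -3*R0 → (0, 4, 13)  (L[2][0] := -3)
[col 1] pivot 1
  R2 -= 4*R1 → (0, 0, -3)  (L[2][1] := 4)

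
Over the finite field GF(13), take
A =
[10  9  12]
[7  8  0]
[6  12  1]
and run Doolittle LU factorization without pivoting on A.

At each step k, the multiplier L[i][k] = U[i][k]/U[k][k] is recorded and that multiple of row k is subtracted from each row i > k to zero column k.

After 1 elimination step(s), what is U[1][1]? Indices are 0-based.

Step 1: pivot at (0,0) is 10.
  row1 ← row1 − (2)·row0  ⇒  L[1][0]=2, U row1=(0, 3, 2)
  row2 ← row2 − (11)·row0  ⇒  L[2][0]=11, U row2=(0, 4, 12)

U[1][1] = 3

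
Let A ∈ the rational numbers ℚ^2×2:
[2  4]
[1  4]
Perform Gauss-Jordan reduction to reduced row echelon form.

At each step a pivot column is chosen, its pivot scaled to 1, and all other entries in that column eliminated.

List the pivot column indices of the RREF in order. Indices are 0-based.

pivot columns: 0, 1

[1] R0 /= 2  ⇒  (1, 2)
     R1 -= 1·R0  ⇒  (0, 2)
[2] R1 /= 2  ⇒  (0, 1)
     R0 -= 2·R1  ⇒  (1, 0)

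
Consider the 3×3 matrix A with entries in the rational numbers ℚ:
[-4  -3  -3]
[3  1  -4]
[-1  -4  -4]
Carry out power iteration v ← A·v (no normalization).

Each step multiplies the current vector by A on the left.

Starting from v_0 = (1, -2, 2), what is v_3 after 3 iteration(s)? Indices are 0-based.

v_3 = (-223, -39, -124)

v_0 = (1, -2, 2).
v_1 = A·v_0 = (-4, -7, -1).
v_2 = A·v_1 = (40, -15, 36).
v_3 = A·v_2 = (-223, -39, -124).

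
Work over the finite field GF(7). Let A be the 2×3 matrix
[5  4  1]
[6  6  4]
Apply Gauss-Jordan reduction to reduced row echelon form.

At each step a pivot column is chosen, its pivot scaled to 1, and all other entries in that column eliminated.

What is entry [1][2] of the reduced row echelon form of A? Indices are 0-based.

[1] R0 /= 5  ⇒  (1, 5, 3)
     R1 -= 6·R0  ⇒  (0, 4, 0)
[2] R1 /= 4  ⇒  (0, 1, 0)
     R0 -= 5·R1  ⇒  (1, 0, 3)

M[1][2] = 0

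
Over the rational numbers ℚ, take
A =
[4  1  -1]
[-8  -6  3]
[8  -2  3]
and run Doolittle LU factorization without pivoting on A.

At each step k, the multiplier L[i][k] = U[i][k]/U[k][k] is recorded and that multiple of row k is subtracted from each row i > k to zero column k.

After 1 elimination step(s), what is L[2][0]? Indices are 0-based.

[col 0] pivot 4
  R1 -= -2*R0 → (0, -4, 1)  (L[1][0] := -2)
  R2 -= 2*R0 → (0, -4, 5)  (L[2][0] := 2)

L[2][0] = 2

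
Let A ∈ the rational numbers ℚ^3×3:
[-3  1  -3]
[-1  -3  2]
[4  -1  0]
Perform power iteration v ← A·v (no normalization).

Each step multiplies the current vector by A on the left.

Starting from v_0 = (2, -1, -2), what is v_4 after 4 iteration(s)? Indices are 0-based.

v_4 = (13, -207, 507)

v_0 = (2, -1, -2).
v_1 = A·v_0 = (-1, -3, 9).
v_2 = A·v_1 = (-27, 28, -1).
v_3 = A·v_2 = (112, -59, -136).
v_4 = A·v_3 = (13, -207, 507).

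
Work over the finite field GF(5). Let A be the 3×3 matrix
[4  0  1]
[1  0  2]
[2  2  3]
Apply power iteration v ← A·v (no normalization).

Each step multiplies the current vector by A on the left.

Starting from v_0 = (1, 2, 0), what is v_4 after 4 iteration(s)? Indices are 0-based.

v_0 = (1, 2, 0).
v_1 = A·v_0 = (4, 1, 1).
v_2 = A·v_1 = (2, 1, 3).
v_3 = A·v_2 = (1, 3, 0).
v_4 = A·v_3 = (4, 1, 3).

v_4 = (4, 1, 3)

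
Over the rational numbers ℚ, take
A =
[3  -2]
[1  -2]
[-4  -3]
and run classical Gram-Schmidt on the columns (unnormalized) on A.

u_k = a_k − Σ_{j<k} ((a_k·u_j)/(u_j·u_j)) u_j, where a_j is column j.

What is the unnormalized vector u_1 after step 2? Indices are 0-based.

Step 1: u_0 = a_0 = (3, 1, -4).
Step 2: u_1 = a_1 − (2/13)·u_0 = (-32/13, -28/13, -31/13).

u_1 = (-32/13, -28/13, -31/13)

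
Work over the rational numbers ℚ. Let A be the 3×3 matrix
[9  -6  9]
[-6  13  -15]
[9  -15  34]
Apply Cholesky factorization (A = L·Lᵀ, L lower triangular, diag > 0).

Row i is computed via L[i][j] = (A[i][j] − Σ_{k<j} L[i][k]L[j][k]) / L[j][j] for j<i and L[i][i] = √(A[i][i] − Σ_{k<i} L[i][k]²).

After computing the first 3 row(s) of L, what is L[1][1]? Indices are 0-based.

L[1][1] = 3

Step 1: L[0][0] = √(9) = 3.
  L[1][0] = (-6) / L[0][0] = -2.
Step 2: L[1][1] = √(9) = 3.
  L[2][0] = (9) / L[0][0] = 3.
  L[2][1] = (-9) / L[1][1] = -3.
Step 3: L[2][2] = √(16) = 4.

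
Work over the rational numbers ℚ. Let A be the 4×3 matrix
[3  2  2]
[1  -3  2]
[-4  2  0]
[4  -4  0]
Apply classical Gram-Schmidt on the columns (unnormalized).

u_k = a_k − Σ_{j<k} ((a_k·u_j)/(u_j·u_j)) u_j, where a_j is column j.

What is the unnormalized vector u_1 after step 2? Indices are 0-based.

u_1 = (7/2, -5/2, 0, -2)

Step 1: u_0 = a_0 = (3, 1, -4, 4).
Step 2: u_1 = a_1 − (-1/2)·u_0 = (7/2, -5/2, 0, -2).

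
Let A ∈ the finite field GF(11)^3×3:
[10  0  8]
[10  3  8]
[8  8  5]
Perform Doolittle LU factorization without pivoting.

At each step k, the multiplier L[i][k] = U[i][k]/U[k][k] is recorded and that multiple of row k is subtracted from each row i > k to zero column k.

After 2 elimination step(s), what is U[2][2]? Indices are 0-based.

U[2][2] = 3

[col 0] pivot 10
  R1 -= 1*R0 → (0, 3, 0)  (L[1][0] := 1)
  R2 -= 3*R0 → (0, 8, 3)  (L[2][0] := 3)
[col 1] pivot 3
  R2 -= 10*R1 → (0, 0, 3)  (L[2][1] := 10)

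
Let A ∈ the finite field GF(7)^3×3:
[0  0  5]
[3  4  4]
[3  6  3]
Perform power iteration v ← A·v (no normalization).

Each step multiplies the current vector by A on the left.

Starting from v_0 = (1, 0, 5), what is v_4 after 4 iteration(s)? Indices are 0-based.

v_4 = (2, 3, 0)

v_0 = (1, 0, 5).
v_1 = A·v_0 = (4, 2, 4).
v_2 = A·v_1 = (6, 1, 1).
v_3 = A·v_2 = (5, 5, 6).
v_4 = A·v_3 = (2, 3, 0).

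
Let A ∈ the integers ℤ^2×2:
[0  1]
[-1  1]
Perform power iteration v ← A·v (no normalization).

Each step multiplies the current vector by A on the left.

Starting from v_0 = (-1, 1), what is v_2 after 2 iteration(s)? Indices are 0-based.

v_2 = (2, 1)

v_0 = (-1, 1).
v_1 = A·v_0 = (1, 2).
v_2 = A·v_1 = (2, 1).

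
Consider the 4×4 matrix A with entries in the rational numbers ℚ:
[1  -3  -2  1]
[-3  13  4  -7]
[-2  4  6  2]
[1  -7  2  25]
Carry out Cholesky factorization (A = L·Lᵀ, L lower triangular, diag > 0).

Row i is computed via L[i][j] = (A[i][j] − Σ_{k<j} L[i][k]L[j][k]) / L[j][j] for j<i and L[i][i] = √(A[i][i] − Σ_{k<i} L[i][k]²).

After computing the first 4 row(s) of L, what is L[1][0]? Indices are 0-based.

L[1][0] = -3

Step 1: L[0][0] = √(1) = 1.
  L[1][0] = (-3) / L[0][0] = -3.
Step 2: L[1][1] = √(4) = 2.
  L[2][0] = (-2) / L[0][0] = -2.
  L[2][1] = (-2) / L[1][1] = -1.
Step 3: L[2][2] = √(1) = 1.
  L[3][0] = (1) / L[0][0] = 1.
  L[3][1] = (-4) / L[1][1] = -2.
  L[3][2] = (2) / L[2][2] = 2.
Step 4: L[3][3] = √(16) = 4.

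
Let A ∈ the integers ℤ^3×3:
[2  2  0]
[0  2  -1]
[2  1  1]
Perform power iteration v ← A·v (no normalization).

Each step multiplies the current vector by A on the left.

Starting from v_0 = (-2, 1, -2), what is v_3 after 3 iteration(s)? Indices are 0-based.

v_3 = (34, 31, 16)

v_0 = (-2, 1, -2).
v_1 = A·v_0 = (-2, 4, -5).
v_2 = A·v_1 = (4, 13, -5).
v_3 = A·v_2 = (34, 31, 16).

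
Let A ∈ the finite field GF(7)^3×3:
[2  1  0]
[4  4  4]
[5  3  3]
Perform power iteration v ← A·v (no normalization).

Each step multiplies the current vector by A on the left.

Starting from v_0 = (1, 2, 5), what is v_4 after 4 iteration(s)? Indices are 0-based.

v_4 = (1, 1, 4)

v_0 = (1, 2, 5).
v_1 = A·v_0 = (4, 4, 5).
v_2 = A·v_1 = (5, 3, 5).
v_3 = A·v_2 = (6, 3, 0).
v_4 = A·v_3 = (1, 1, 4).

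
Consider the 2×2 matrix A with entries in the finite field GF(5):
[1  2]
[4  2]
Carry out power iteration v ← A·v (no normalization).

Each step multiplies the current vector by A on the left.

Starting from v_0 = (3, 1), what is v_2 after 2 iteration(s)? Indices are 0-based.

v_2 = (3, 3)

v_0 = (3, 1).
v_1 = A·v_0 = (0, 4).
v_2 = A·v_1 = (3, 3).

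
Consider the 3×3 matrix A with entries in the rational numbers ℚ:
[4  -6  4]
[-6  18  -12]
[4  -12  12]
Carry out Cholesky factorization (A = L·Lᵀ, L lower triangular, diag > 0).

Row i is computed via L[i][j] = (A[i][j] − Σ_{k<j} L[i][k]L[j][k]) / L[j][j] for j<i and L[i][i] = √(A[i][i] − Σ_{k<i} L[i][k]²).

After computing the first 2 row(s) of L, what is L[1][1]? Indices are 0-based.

Step 1: L[0][0] = √(4) = 2.
  L[1][0] = (-6) / L[0][0] = -3.
Step 2: L[1][1] = √(9) = 3.

L[1][1] = 3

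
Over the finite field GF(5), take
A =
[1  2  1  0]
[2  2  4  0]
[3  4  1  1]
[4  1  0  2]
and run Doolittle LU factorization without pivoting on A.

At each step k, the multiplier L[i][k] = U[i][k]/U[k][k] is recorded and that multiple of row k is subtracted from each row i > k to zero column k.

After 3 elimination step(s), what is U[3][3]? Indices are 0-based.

U[3][3] = 3

k=0: U[0][0]=1
  eliminate (1,0): mult=2, new row 1: (0, 3, 2, 0); set L[1][0]=2
  eliminate (2,0): mult=3, new row 2: (0, 3, 3, 1); set L[2][0]=3
  eliminate (3,0): mult=4, new row 3: (0, 3, 1, 2); set L[3][0]=4
k=1: U[1][1]=3
  eliminate (2,1): mult=1, new row 2: (0, 0, 1, 1); set L[2][1]=1
  eliminate (3,1): mult=1, new row 3: (0, 0, 4, 2); set L[3][1]=1
k=2: U[2][2]=1
  eliminate (3,2): mult=4, new row 3: (0, 0, 0, 3); set L[3][2]=4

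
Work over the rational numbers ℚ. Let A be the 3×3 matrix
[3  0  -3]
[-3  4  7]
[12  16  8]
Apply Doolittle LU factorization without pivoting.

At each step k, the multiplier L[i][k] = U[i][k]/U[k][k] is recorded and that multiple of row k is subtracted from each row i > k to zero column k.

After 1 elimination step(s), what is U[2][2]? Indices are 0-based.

U[2][2] = 20

[col 0] pivot 3
  R1 -= -1*R0 → (0, 4, 4)  (L[1][0] := -1)
  R2 -= 4*R0 → (0, 16, 20)  (L[2][0] := 4)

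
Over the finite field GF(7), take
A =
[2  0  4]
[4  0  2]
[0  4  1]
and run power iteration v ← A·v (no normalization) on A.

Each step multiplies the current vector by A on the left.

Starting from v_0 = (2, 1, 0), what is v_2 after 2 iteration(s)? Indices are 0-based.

v_2 = (3, 3, 1)

v_0 = (2, 1, 0).
v_1 = A·v_0 = (4, 1, 4).
v_2 = A·v_1 = (3, 3, 1).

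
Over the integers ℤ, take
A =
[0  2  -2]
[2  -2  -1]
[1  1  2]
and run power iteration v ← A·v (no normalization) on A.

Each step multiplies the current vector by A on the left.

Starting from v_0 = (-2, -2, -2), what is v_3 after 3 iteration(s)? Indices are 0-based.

v_3 = (36, 46, -4)

v_0 = (-2, -2, -2).
v_1 = A·v_0 = (0, 2, -8).
v_2 = A·v_1 = (20, 4, -14).
v_3 = A·v_2 = (36, 46, -4).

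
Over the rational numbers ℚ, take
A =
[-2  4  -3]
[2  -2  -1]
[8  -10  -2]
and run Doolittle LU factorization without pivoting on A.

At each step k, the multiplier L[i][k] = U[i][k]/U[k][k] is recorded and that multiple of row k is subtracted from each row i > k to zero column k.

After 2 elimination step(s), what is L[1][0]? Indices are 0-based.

L[1][0] = -1

Step 1: pivot at (0,0) is -2.
  row1 ← row1 − (-1)·row0  ⇒  L[1][0]=-1, U row1=(0, 2, -4)
  row2 ← row2 − (-4)·row0  ⇒  L[2][0]=-4, U row2=(0, 6, -14)
Step 2: pivot at (1,1) is 2.
  row2 ← row2 − (3)·row1  ⇒  L[2][1]=3, U row2=(0, 0, -2)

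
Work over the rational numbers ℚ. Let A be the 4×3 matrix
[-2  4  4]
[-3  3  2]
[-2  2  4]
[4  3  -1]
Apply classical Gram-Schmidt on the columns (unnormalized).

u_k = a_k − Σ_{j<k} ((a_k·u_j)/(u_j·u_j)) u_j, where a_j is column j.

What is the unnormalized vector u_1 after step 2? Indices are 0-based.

Step 1: u_0 = a_0 = (-2, -3, -2, 4).
Step 2: u_1 = a_1 − (-3/11)·u_0 = (38/11, 24/11, 16/11, 45/11).

u_1 = (38/11, 24/11, 16/11, 45/11)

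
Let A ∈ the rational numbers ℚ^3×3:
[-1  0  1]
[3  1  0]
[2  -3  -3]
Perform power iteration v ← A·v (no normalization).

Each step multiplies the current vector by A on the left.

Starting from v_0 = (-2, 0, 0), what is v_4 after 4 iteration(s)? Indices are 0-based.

v_4 = (-154, 102, 476)

v_0 = (-2, 0, 0).
v_1 = A·v_0 = (2, -6, -4).
v_2 = A·v_1 = (-6, 0, 34).
v_3 = A·v_2 = (40, -18, -114).
v_4 = A·v_3 = (-154, 102, 476).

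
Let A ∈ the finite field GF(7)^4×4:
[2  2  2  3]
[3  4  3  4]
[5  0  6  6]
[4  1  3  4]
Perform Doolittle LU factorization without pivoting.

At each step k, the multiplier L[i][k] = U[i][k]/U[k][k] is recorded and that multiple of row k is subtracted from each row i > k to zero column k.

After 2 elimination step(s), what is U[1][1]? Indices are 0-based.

k=0: U[0][0]=2
  eliminate (1,0): mult=5, new row 1: (0, 1, 0, 3); set L[1][0]=5
  eliminate (2,0): mult=6, new row 2: (0, 2, 1, 2); set L[2][0]=6
  eliminate (3,0): mult=2, new row 3: (0, 4, 6, 5); set L[3][0]=2
k=1: U[1][1]=1
  eliminate (2,1): mult=2, new row 2: (0, 0, 1, 3); set L[2][1]=2
  eliminate (3,1): mult=4, new row 3: (0, 0, 6, 0); set L[3][1]=4

U[1][1] = 1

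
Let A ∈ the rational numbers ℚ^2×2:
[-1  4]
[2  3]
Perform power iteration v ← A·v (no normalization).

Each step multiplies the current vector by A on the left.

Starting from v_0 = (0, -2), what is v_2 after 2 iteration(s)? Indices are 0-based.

v_0 = (0, -2).
v_1 = A·v_0 = (-8, -6).
v_2 = A·v_1 = (-16, -34).

v_2 = (-16, -34)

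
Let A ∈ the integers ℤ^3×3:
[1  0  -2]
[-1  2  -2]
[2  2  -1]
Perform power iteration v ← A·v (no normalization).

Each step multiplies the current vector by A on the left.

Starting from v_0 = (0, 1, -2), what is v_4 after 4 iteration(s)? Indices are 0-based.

v_0 = (0, 1, -2).
v_1 = A·v_0 = (4, 6, 4).
v_2 = A·v_1 = (-4, 0, 16).
v_3 = A·v_2 = (-36, -28, -24).
v_4 = A·v_3 = (12, 28, -104).

v_4 = (12, 28, -104)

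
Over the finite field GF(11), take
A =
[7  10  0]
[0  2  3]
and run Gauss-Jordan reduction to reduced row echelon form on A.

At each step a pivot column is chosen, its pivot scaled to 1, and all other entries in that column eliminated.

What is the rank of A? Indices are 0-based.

rank = 2

[1] R0 /= 7  ⇒  (1, 3, 0)
[2] R1 /= 2  ⇒  (0, 1, 7)
     R0 -= 3·R1  ⇒  (1, 0, 1)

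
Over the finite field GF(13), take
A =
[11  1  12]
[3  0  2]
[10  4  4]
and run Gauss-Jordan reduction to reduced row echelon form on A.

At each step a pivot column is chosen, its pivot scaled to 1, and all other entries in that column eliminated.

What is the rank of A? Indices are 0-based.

[1] R0 /= 11  ⇒  (1, 6, 7)
     R1 -= 3·R0  ⇒  (0, 8, 7)
     R2 -= 10·R0  ⇒  (0, 9, 12)
[2] R1 /= 8  ⇒  (0, 1, 9)
     R0 -= 6·R1  ⇒  (1, 0, 5)
     R2 -= 9·R1  ⇒  (0, 0, 9)
[3] R2 /= 9  ⇒  (0, 0, 1)
     R0 -= 5·R2  ⇒  (1, 0, 0)
     R1 -= 9·R2  ⇒  (0, 1, 0)

rank = 3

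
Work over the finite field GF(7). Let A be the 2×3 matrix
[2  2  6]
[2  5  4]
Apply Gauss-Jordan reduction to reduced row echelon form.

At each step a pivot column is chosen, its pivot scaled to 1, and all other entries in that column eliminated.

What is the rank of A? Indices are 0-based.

[1] R0 /= 2  ⇒  (1, 1, 3)
     R1 -= 2·R0  ⇒  (0, 3, 5)
[2] R1 /= 3  ⇒  (0, 1, 4)
     R0 -= 1·R1  ⇒  (1, 0, 6)

rank = 2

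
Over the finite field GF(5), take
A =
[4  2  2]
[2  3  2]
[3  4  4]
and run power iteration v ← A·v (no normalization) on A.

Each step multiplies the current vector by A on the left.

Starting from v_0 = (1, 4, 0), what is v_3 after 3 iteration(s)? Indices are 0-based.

v_3 = (0, 1, 0)

v_0 = (1, 4, 0).
v_1 = A·v_0 = (2, 4, 4).
v_2 = A·v_1 = (4, 4, 3).
v_3 = A·v_2 = (0, 1, 0).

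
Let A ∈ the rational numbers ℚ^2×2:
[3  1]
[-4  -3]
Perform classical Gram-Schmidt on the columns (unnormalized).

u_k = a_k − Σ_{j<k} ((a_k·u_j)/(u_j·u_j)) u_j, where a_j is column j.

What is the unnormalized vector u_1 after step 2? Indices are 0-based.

u_1 = (-4/5, -3/5)

Step 1: u_0 = a_0 = (3, -4).
Step 2: u_1 = a_1 − (3/5)·u_0 = (-4/5, -3/5).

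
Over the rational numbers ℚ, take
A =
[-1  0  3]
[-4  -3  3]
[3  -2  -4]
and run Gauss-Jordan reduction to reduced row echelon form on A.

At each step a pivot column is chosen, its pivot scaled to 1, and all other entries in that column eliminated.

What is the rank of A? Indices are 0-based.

rank = 3

step 1: normalize row 0 (÷-1) = (1, 0, -3)
  row 1: subtract -4×row0 = (0, -3, -9)
  row 2: subtract 3×row0 = (0, -2, 5)
step 2: normalize row 1 (÷-3) = (0, 1, 3)
  row 2: subtract -2×row1 = (0, 0, 11)
step 3: normalize row 2 (÷11) = (0, 0, 1)
  row 0: subtract -3×row2 = (1, 0, 0)
  row 1: subtract 3×row2 = (0, 1, 0)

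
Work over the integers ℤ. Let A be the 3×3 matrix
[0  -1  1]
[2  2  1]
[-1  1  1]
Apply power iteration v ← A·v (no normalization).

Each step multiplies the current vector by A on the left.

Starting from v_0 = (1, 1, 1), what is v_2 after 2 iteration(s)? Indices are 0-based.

v_0 = (1, 1, 1).
v_1 = A·v_0 = (0, 5, 1).
v_2 = A·v_1 = (-4, 11, 6).

v_2 = (-4, 11, 6)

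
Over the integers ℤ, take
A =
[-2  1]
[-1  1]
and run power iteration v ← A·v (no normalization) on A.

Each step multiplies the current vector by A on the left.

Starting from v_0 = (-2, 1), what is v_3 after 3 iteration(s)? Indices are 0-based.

v_0 = (-2, 1).
v_1 = A·v_0 = (5, 3).
v_2 = A·v_1 = (-7, -2).
v_3 = A·v_2 = (12, 5).

v_3 = (12, 5)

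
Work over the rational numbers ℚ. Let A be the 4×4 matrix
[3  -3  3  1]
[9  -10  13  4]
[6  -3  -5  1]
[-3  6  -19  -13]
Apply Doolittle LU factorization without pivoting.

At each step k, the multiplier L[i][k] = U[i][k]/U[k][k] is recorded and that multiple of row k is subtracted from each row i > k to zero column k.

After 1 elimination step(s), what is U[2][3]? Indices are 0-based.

U[2][3] = -1

[col 0] pivot 3
  R1 -= 3*R0 → (0, -1, 4, 1)  (L[1][0] := 3)
  R2 -= 2*R0 → (0, 3, -11, -1)  (L[2][0] := 2)
  R3 -= -1*R0 → (0, 3, -16, -12)  (L[3][0] := -1)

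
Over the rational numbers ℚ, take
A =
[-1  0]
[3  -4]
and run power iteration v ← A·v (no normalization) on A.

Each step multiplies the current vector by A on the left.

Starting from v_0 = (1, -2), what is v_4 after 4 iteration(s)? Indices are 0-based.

v_0 = (1, -2).
v_1 = A·v_0 = (-1, 11).
v_2 = A·v_1 = (1, -47).
v_3 = A·v_2 = (-1, 191).
v_4 = A·v_3 = (1, -767).

v_4 = (1, -767)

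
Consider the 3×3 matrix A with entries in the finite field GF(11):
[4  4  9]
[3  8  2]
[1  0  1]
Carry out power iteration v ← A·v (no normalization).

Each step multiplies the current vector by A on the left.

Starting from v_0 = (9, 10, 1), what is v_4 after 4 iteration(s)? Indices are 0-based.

v_4 = (8, 0, 1)

v_0 = (9, 10, 1).
v_1 = A·v_0 = (8, 10, 10).
v_2 = A·v_1 = (8, 3, 7).
v_3 = A·v_2 = (8, 7, 4).
v_4 = A·v_3 = (8, 0, 1).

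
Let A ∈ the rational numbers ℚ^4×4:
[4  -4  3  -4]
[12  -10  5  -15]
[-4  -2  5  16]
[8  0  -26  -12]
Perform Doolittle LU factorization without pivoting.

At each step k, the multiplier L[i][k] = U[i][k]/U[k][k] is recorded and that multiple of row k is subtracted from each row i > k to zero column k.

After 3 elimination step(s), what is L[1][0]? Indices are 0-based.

L[1][0] = 3

k=0: U[0][0]=4
  eliminate (1,0): mult=3, new row 1: (0, 2, -4, -3); set L[1][0]=3
  eliminate (2,0): mult=-1, new row 2: (0, -6, 8, 12); set L[2][0]=-1
  eliminate (3,0): mult=2, new row 3: (0, 8, -32, -4); set L[3][0]=2
k=1: U[1][1]=2
  eliminate (2,1): mult=-3, new row 2: (0, 0, -4, 3); set L[2][1]=-3
  eliminate (3,1): mult=4, new row 3: (0, 0, -16, 8); set L[3][1]=4
k=2: U[2][2]=-4
  eliminate (3,2): mult=4, new row 3: (0, 0, 0, -4); set L[3][2]=4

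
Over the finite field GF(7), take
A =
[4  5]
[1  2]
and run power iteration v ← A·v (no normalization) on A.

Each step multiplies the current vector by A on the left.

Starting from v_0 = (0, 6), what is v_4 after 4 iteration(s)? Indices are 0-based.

v_4 = (3, 5)

v_0 = (0, 6).
v_1 = A·v_0 = (2, 5).
v_2 = A·v_1 = (5, 5).
v_3 = A·v_2 = (3, 1).
v_4 = A·v_3 = (3, 5).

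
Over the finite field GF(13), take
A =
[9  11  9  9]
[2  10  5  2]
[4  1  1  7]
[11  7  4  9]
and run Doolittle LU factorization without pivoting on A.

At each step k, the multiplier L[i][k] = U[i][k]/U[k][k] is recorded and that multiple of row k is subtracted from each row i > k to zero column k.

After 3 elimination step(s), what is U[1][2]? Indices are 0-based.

[col 0] pivot 9
  R1 -= 6*R0 → (0, 9, 3, 0)  (L[1][0] := 6)
  R2 -= 12*R0 → (0, 12, 10, 3)  (L[2][0] := 12)
  R3 -= 7*R0 → (0, 8, 6, 11)  (L[3][0] := 7)
[col 1] pivot 9
  R2 -= 10*R1 → (0, 0, 6, 3)  (L[2][1] := 10)
  R3 -= 11*R1 → (0, 0, 12, 11)  (L[3][1] := 11)
[col 2] pivot 6
  R3 -= 2*R2 → (0, 0, 0, 5)  (L[3][2] := 2)

U[1][2] = 3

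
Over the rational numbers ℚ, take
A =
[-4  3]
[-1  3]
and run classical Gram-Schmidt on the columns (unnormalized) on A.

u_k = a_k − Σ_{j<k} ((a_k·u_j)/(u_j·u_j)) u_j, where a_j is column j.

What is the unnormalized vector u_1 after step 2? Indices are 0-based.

Step 1: u_0 = a_0 = (-4, -1).
Step 2: u_1 = a_1 − (-15/17)·u_0 = (-9/17, 36/17).

u_1 = (-9/17, 36/17)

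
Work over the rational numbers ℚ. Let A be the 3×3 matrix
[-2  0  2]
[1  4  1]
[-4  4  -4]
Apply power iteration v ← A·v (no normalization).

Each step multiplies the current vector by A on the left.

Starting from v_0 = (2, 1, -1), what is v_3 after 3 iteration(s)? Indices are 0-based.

v_0 = (2, 1, -1).
v_1 = A·v_0 = (-6, 5, 0).
v_2 = A·v_1 = (12, 14, 44).
v_3 = A·v_2 = (64, 112, -168).

v_3 = (64, 112, -168)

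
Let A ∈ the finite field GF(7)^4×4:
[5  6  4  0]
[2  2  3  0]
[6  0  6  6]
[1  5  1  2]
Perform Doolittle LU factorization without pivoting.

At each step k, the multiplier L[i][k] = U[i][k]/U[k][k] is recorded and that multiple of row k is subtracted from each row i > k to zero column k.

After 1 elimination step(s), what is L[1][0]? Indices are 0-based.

[col 0] pivot 5
  R1 -= 6*R0 → (0, 1, 0, 0)  (L[1][0] := 6)
  R2 -= 4*R0 → (0, 4, 4, 6)  (L[2][0] := 4)
  R3 -= 3*R0 → (0, 1, 3, 2)  (L[3][0] := 3)

L[1][0] = 6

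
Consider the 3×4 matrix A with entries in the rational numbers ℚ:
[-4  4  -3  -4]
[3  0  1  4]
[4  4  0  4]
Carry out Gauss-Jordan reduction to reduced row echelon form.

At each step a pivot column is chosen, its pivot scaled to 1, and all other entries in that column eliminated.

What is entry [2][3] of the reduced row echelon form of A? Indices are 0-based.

[1] R0 /= -4  ⇒  (1, -1, 3/4, 1)
     R1 -= 3·R0  ⇒  (0, 3, -5/4, 1)
     R2 -= 4·R0  ⇒  (0, 8, -3, 0)
[2] R1 /= 3  ⇒  (0, 1, -5/12, 1/3)
     R0 -= -1·R1  ⇒  (1, 0, 1/3, 4/3)
     R2 -= 8·R1  ⇒  (0, 0, 1/3, -8/3)
[3] R2 /= 1/3  ⇒  (0, 0, 1, -8)
     R0 -= 1/3·R2  ⇒  (1, 0, 0, 4)
     R1 -= -5/12·R2  ⇒  (0, 1, 0, -3)

M[2][3] = -8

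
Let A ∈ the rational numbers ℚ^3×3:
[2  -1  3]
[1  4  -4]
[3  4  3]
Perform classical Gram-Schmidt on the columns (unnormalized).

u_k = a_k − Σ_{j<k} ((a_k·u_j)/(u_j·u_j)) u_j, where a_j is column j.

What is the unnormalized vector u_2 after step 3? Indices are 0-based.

u_2 = (-188/133, -517/266, 423/266)

Step 1: u_0 = a_0 = (2, 1, 3).
Step 2: u_1 = a_1 − (1)·u_0 = (-3, 3, 1).
Step 3: u_2 = a_2 − (11/14)·u_0 − (-18/19)·u_1 = (-188/133, -517/266, 423/266).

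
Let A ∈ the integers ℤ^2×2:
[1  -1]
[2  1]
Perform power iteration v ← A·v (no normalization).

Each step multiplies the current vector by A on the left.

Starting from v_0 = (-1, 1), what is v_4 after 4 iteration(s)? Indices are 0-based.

v_4 = (11, 1)

v_0 = (-1, 1).
v_1 = A·v_0 = (-2, -1).
v_2 = A·v_1 = (-1, -5).
v_3 = A·v_2 = (4, -7).
v_4 = A·v_3 = (11, 1).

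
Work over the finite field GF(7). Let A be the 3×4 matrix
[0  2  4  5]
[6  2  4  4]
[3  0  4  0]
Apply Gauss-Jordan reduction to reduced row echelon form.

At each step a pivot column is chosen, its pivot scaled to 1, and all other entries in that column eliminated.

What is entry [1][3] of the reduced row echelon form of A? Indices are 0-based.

[1] R0 <-> R1
[1] R0 /= 6  ⇒  (1, 5, 3, 3)
     R2 -= 3·R0  ⇒  (0, 6, 2, 5)
[2] R1 /= 2  ⇒  (0, 1, 2, 6)
     R0 -= 5·R1  ⇒  (1, 0, 0, 1)
     R2 -= 6·R1  ⇒  (0, 0, 4, 4)
[3] R2 /= 4  ⇒  (0, 0, 1, 1)
     R1 -= 2·R2  ⇒  (0, 1, 0, 4)

M[1][3] = 4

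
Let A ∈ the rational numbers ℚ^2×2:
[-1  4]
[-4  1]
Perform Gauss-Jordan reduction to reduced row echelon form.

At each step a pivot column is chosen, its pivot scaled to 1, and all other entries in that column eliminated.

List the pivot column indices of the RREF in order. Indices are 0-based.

pivot columns: 0, 1

step 1: normalize row 0 (÷-1) = (1, -4)
  row 1: subtract -4×row0 = (0, -15)
step 2: normalize row 1 (÷-15) = (0, 1)
  row 0: subtract -4×row1 = (1, 0)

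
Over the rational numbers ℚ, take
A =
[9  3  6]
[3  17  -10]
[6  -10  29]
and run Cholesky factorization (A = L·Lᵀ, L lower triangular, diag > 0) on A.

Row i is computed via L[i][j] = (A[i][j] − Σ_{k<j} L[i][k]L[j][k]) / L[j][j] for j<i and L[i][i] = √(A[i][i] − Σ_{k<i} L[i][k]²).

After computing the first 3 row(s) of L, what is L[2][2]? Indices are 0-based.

L[2][2] = 4

Step 1: L[0][0] = √(9) = 3.
  L[1][0] = (3) / L[0][0] = 1.
Step 2: L[1][1] = √(16) = 4.
  L[2][0] = (6) / L[0][0] = 2.
  L[2][1] = (-12) / L[1][1] = -3.
Step 3: L[2][2] = √(16) = 4.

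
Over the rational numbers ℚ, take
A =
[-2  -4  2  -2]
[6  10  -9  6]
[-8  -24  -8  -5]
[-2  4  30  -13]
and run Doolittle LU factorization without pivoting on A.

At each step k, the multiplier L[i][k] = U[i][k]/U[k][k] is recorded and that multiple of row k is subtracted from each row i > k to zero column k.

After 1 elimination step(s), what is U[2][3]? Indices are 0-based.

U[2][3] = 3

Step 1: pivot at (0,0) is -2.
  row1 ← row1 − (-3)·row0  ⇒  L[1][0]=-3, U row1=(0, -2, -3, 0)
  row2 ← row2 − (4)·row0  ⇒  L[2][0]=4, U row2=(0, -8, -16, 3)
  row3 ← row3 − (1)·row0  ⇒  L[3][0]=1, U row3=(0, 8, 28, -11)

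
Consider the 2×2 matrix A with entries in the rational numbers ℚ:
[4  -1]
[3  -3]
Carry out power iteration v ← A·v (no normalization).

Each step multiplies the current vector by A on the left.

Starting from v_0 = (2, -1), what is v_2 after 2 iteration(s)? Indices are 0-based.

v_2 = (27, 0)

v_0 = (2, -1).
v_1 = A·v_0 = (9, 9).
v_2 = A·v_1 = (27, 0).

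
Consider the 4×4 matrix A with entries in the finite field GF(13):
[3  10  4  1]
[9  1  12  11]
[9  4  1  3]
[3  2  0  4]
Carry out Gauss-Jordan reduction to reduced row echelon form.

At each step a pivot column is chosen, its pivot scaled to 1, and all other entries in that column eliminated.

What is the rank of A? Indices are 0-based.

step 1: normalize row 0 (÷3) = (1, 12, 10, 9)
  row 1: subtract 9×row0 = (0, 10, 0, 8)
  row 2: subtract 9×row0 = (0, 0, 2, 0)
  row 3: subtract 3×row0 = (0, 5, 9, 3)
step 2: normalize row 1 (÷10) = (0, 1, 0, 6)
  row 0: subtract 12×row1 = (1, 0, 10, 2)
  row 3: subtract 5×row1 = (0, 0, 9, 12)
step 3: normalize row 2 (÷2) = (0, 0, 1, 0)
  row 0: subtract 10×row2 = (1, 0, 0, 2)
  row 3: subtract 9×row2 = (0, 0, 0, 12)
step 4: normalize row 3 (÷12) = (0, 0, 0, 1)
  row 0: subtract 2×row3 = (1, 0, 0, 0)
  row 1: subtract 6×row3 = (0, 1, 0, 0)

rank = 4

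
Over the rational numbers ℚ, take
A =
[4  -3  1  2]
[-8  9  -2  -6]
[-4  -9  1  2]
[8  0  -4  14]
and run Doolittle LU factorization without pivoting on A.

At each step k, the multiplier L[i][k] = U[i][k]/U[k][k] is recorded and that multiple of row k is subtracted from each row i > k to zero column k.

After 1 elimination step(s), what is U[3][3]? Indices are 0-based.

Step 1: pivot at (0,0) is 4.
  row1 ← row1 − (-2)·row0  ⇒  L[1][0]=-2, U row1=(0, 3, 0, -2)
  row2 ← row2 − (-1)·row0  ⇒  L[2][0]=-1, U row2=(0, -12, 2, 4)
  row3 ← row3 − (2)·row0  ⇒  L[3][0]=2, U row3=(0, 6, -6, 10)

U[3][3] = 10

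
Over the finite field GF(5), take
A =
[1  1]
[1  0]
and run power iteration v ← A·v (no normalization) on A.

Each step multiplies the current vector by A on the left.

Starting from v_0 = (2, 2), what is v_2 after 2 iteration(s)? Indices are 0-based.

v_0 = (2, 2).
v_1 = A·v_0 = (4, 2).
v_2 = A·v_1 = (1, 4).

v_2 = (1, 4)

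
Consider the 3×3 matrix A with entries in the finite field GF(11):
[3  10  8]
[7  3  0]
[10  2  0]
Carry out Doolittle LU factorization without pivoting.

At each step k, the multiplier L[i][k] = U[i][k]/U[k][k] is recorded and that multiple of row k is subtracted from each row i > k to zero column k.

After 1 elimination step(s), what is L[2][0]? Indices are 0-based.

Step 1: pivot at (0,0) is 3.
  row1 ← row1 − (6)·row0  ⇒  L[1][0]=6, U row1=(0, 9, 7)
  row2 ← row2 − (7)·row0  ⇒  L[2][0]=7, U row2=(0, 9, 10)

L[2][0] = 7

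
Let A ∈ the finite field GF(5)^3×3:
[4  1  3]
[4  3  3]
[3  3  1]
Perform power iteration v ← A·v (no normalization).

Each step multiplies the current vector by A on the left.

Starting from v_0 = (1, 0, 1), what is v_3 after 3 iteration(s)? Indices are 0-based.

v_3 = (2, 4, 0)

v_0 = (1, 0, 1).
v_1 = A·v_0 = (2, 2, 4).
v_2 = A·v_1 = (2, 1, 1).
v_3 = A·v_2 = (2, 4, 0).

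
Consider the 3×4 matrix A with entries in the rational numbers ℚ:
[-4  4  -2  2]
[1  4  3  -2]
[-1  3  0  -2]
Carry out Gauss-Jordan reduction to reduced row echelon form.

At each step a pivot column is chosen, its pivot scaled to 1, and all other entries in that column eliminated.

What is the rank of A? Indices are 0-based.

[1] R0 /= -4  ⇒  (1, -1, 1/2, -1/2)
     R1 -= 1·R0  ⇒  (0, 5, 5/2, -3/2)
     R2 -= -1·R0  ⇒  (0, 2, 1/2, -5/2)
[2] R1 /= 5  ⇒  (0, 1, 1/2, -3/10)
     R0 -= -1·R1  ⇒  (1, 0, 1, -4/5)
     R2 -= 2·R1  ⇒  (0, 0, -1/2, -19/10)
[3] R2 /= -1/2  ⇒  (0, 0, 1, 19/5)
     R0 -= 1·R2  ⇒  (1, 0, 0, -23/5)
     R1 -= 1/2·R2  ⇒  (0, 1, 0, -11/5)

rank = 3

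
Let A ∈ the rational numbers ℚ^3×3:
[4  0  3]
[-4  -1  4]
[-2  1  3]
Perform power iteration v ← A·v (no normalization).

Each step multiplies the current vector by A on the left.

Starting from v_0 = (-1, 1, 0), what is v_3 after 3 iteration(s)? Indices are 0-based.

v_0 = (-1, 1, 0).
v_1 = A·v_0 = (-4, 3, 3).
v_2 = A·v_1 = (-7, 25, 20).
v_3 = A·v_2 = (32, 83, 99).

v_3 = (32, 83, 99)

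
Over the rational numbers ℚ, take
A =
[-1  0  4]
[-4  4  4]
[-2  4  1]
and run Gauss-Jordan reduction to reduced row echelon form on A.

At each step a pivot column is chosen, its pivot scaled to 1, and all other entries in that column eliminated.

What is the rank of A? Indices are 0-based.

pivot(0,0)=-1: scale R0 → (1, 0, -4)
  clear (1,0): R1 −= (-4)R0 → (0, 4, -12)
  clear (2,0): R2 −= (-2)R0 → (0, 4, -7)
pivot(1,1)=4: scale R1 → (0, 1, -3)
  clear (2,1): R2 −= (4)R1 → (0, 0, 5)
pivot(2,2)=5: scale R2 → (0, 0, 1)
  clear (0,2): R0 −= (-4)R2 → (1, 0, 0)
  clear (1,2): R1 −= (-3)R2 → (0, 1, 0)

rank = 3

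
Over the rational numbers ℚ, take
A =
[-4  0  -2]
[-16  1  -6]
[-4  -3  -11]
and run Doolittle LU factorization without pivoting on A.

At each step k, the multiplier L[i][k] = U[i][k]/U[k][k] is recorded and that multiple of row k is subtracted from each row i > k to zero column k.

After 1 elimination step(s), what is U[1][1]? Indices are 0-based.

k=0: U[0][0]=-4
  eliminate (1,0): mult=4, new row 1: (0, 1, 2); set L[1][0]=4
  eliminate (2,0): mult=1, new row 2: (0, -3, -9); set L[2][0]=1

U[1][1] = 1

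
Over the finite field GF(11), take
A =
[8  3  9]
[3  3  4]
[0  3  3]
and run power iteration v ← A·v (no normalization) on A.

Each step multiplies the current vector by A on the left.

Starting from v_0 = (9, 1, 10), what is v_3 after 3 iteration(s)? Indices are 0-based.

v_3 = (9, 10, 6)

v_0 = (9, 1, 10).
v_1 = A·v_0 = (0, 4, 0).
v_2 = A·v_1 = (1, 1, 1).
v_3 = A·v_2 = (9, 10, 6).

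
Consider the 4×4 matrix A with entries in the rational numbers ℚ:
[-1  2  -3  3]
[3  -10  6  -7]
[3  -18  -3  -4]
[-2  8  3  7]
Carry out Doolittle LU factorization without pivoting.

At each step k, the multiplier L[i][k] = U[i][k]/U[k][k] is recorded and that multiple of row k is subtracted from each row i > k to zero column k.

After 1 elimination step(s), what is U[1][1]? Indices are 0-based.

U[1][1] = -4

k=0: U[0][0]=-1
  eliminate (1,0): mult=-3, new row 1: (0, -4, -3, 2); set L[1][0]=-3
  eliminate (2,0): mult=-3, new row 2: (0, -12, -12, 5); set L[2][0]=-3
  eliminate (3,0): mult=2, new row 3: (0, 4, 9, 1); set L[3][0]=2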